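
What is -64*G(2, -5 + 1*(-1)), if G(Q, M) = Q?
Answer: -128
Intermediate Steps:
-64*G(2, -5 + 1*(-1)) = -64*2 = -128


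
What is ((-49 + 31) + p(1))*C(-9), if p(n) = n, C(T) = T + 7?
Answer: 34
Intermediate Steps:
C(T) = 7 + T
((-49 + 31) + p(1))*C(-9) = ((-49 + 31) + 1)*(7 - 9) = (-18 + 1)*(-2) = -17*(-2) = 34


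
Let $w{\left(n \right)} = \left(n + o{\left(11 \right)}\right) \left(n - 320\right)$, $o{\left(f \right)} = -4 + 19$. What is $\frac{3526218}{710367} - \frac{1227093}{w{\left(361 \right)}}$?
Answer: $- \frac{272442065481}{3650339224} \approx -74.635$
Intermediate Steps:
$o{\left(f \right)} = 15$
$w{\left(n \right)} = \left(-320 + n\right) \left(15 + n\right)$ ($w{\left(n \right)} = \left(n + 15\right) \left(n - 320\right) = \left(15 + n\right) \left(-320 + n\right) = \left(-320 + n\right) \left(15 + n\right)$)
$\frac{3526218}{710367} - \frac{1227093}{w{\left(361 \right)}} = \frac{3526218}{710367} - \frac{1227093}{-4800 + 361^{2} - 110105} = 3526218 \cdot \frac{1}{710367} - \frac{1227093}{-4800 + 130321 - 110105} = \frac{1175406}{236789} - \frac{1227093}{15416} = - \frac{272442065481}{3650339224}$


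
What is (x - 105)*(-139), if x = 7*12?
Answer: 2919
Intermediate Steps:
x = 84
(x - 105)*(-139) = (84 - 105)*(-139) = -21*(-139) = 2919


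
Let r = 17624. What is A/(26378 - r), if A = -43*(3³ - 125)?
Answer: 2107/4377 ≈ 0.48138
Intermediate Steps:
A = 4214 (A = -43*(27 - 125) = -43*(-98) = 4214)
A/(26378 - r) = 4214/(26378 - 1*17624) = 4214/(26378 - 17624) = 4214/8754 = 4214*(1/8754) = 2107/4377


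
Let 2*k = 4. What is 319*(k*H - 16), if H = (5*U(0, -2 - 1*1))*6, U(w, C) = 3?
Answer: 52316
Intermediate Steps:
k = 2 (k = (½)*4 = 2)
H = 90 (H = (5*3)*6 = 15*6 = 90)
319*(k*H - 16) = 319*(2*90 - 16) = 319*(180 - 16) = 319*164 = 52316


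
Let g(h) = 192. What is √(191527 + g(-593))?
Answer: √191719 ≈ 437.86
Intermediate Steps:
√(191527 + g(-593)) = √(191527 + 192) = √191719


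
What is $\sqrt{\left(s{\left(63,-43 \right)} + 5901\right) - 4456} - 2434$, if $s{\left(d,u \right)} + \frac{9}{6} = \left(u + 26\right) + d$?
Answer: $-2434 + \frac{3 \sqrt{662}}{2} \approx -2395.4$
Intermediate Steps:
$s{\left(d,u \right)} = \frac{49}{2} + d + u$ ($s{\left(d,u \right)} = - \frac{3}{2} + \left(\left(u + 26\right) + d\right) = - \frac{3}{2} + \left(\left(26 + u\right) + d\right) = - \frac{3}{2} + \left(26 + d + u\right) = \frac{49}{2} + d + u$)
$\sqrt{\left(s{\left(63,-43 \right)} + 5901\right) - 4456} - 2434 = \sqrt{\left(\left(\frac{49}{2} + 63 - 43\right) + 5901\right) - 4456} - 2434 = \sqrt{\left(\frac{89}{2} + 5901\right) - 4456} - 2434 = \sqrt{\frac{11891}{2} - 4456} - 2434 = \sqrt{\frac{2979}{2}} - 2434 = \frac{3 \sqrt{662}}{2} - 2434 = -2434 + \frac{3 \sqrt{662}}{2}$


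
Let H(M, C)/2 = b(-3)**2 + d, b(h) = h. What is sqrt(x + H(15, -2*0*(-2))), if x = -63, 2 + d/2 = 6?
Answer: I*sqrt(29) ≈ 5.3852*I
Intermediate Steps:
d = 8 (d = -4 + 2*6 = -4 + 12 = 8)
H(M, C) = 34 (H(M, C) = 2*((-3)**2 + 8) = 2*(9 + 8) = 2*17 = 34)
sqrt(x + H(15, -2*0*(-2))) = sqrt(-63 + 34) = sqrt(-29) = I*sqrt(29)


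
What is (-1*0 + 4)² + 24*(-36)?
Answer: -848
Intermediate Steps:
(-1*0 + 4)² + 24*(-36) = (0 + 4)² - 864 = 4² - 864 = 16 - 864 = -848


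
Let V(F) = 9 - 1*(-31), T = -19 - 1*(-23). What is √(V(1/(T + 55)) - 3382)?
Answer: I*√3342 ≈ 57.81*I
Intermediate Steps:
T = 4 (T = -19 + 23 = 4)
V(F) = 40 (V(F) = 9 + 31 = 40)
√(V(1/(T + 55)) - 3382) = √(40 - 3382) = √(-3342) = I*√3342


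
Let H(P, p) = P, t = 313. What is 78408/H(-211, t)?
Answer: -78408/211 ≈ -371.60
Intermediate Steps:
78408/H(-211, t) = 78408/(-211) = 78408*(-1/211) = -78408/211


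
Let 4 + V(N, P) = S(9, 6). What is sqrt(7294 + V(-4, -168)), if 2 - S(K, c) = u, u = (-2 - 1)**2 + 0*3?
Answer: sqrt(7283) ≈ 85.340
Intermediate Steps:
u = 9 (u = (-3)**2 + 0 = 9 + 0 = 9)
S(K, c) = -7 (S(K, c) = 2 - 1*9 = 2 - 9 = -7)
V(N, P) = -11 (V(N, P) = -4 - 7 = -11)
sqrt(7294 + V(-4, -168)) = sqrt(7294 - 11) = sqrt(7283)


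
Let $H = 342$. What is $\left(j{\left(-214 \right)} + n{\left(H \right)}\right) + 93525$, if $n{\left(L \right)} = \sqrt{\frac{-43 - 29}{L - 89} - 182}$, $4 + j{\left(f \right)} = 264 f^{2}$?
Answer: $12183665 + \frac{i \sqrt{11667854}}{253} \approx 1.2184 \cdot 10^{7} + 13.501 i$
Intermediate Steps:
$j{\left(f \right)} = -4 + 264 f^{2}$
$n{\left(L \right)} = \sqrt{-182 - \frac{72}{-89 + L}}$ ($n{\left(L \right)} = \sqrt{- \frac{72}{-89 + L} - 182} = \sqrt{-182 - \frac{72}{-89 + L}}$)
$\left(j{\left(-214 \right)} + n{\left(H \right)}\right) + 93525 = \left(\left(-4 + 264 \left(-214\right)^{2}\right) + \sqrt{2} \sqrt{\frac{8063 - 31122}{-89 + 342}}\right) + 93525 = \left(\left(-4 + 264 \cdot 45796\right) + \sqrt{2} \sqrt{\frac{8063 - 31122}{253}}\right) + 93525 = \left(\left(-4 + 12090144\right) + \sqrt{2} \sqrt{\frac{1}{253} \left(-23059\right)}\right) + 93525 = \left(12090140 + \sqrt{2} \sqrt{- \frac{23059}{253}}\right) + 93525 = \left(12090140 + \sqrt{2} \frac{i \sqrt{5833927}}{253}\right) + 93525 = \left(12090140 + \frac{i \sqrt{11667854}}{253}\right) + 93525 = 12183665 + \frac{i \sqrt{11667854}}{253}$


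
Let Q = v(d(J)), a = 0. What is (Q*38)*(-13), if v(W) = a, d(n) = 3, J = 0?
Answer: 0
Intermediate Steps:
v(W) = 0
Q = 0
(Q*38)*(-13) = (0*38)*(-13) = 0*(-13) = 0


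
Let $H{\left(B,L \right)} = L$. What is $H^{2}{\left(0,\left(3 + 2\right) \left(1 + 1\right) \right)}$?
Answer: $100$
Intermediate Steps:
$H^{2}{\left(0,\left(3 + 2\right) \left(1 + 1\right) \right)} = \left(\left(3 + 2\right) \left(1 + 1\right)\right)^{2} = \left(5 \cdot 2\right)^{2} = 10^{2} = 100$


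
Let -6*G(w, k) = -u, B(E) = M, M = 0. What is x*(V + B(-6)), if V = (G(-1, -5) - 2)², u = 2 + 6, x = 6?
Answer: 8/3 ≈ 2.6667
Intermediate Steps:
B(E) = 0
u = 8
G(w, k) = 4/3 (G(w, k) = -(-1)*8/6 = -⅙*(-8) = 4/3)
V = 4/9 (V = (4/3 - 2)² = (-⅔)² = 4/9 ≈ 0.44444)
x*(V + B(-6)) = 6*(4/9 + 0) = 6*(4/9) = 8/3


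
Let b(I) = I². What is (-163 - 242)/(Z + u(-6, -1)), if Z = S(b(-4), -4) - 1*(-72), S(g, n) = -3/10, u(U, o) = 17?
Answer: -4050/887 ≈ -4.5659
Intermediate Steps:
S(g, n) = -3/10 (S(g, n) = -3*⅒ = -3/10)
Z = 717/10 (Z = -3/10 - 1*(-72) = -3/10 + 72 = 717/10 ≈ 71.700)
(-163 - 242)/(Z + u(-6, -1)) = (-163 - 242)/(717/10 + 17) = -405/887/10 = -405*10/887 = -4050/887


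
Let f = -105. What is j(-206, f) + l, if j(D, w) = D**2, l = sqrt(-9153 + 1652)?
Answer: 42436 + I*sqrt(7501) ≈ 42436.0 + 86.608*I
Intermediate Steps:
l = I*sqrt(7501) (l = sqrt(-7501) = I*sqrt(7501) ≈ 86.608*I)
j(-206, f) + l = (-206)**2 + I*sqrt(7501) = 42436 + I*sqrt(7501)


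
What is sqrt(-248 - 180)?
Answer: 2*I*sqrt(107) ≈ 20.688*I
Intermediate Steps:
sqrt(-248 - 180) = sqrt(-428) = 2*I*sqrt(107)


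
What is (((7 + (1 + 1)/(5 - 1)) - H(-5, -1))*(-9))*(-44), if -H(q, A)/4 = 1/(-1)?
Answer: 1386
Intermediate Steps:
H(q, A) = 4 (H(q, A) = -4/(-1) = -4*(-1) = 4)
(((7 + (1 + 1)/(5 - 1)) - H(-5, -1))*(-9))*(-44) = (((7 + (1 + 1)/(5 - 1)) - 1*4)*(-9))*(-44) = (((7 + 2/4) - 4)*(-9))*(-44) = (((7 + 2*(¼)) - 4)*(-9))*(-44) = (((7 + ½) - 4)*(-9))*(-44) = ((15/2 - 4)*(-9))*(-44) = ((7/2)*(-9))*(-44) = -63/2*(-44) = 1386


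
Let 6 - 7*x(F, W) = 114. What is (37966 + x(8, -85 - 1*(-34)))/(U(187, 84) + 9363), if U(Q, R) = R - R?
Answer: 265654/65541 ≈ 4.0532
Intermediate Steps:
x(F, W) = -108/7 (x(F, W) = 6/7 - ⅐*114 = 6/7 - 114/7 = -108/7)
U(Q, R) = 0
(37966 + x(8, -85 - 1*(-34)))/(U(187, 84) + 9363) = (37966 - 108/7)/(0 + 9363) = (265654/7)/9363 = (265654/7)*(1/9363) = 265654/65541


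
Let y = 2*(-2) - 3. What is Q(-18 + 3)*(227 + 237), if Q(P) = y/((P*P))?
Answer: -3248/225 ≈ -14.436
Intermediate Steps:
y = -7 (y = -4 - 3 = -7)
Q(P) = -7/P**2
Q(-18 + 3)*(227 + 237) = (-7/(-18 + 3)**2)*(227 + 237) = -7/(-15)**2*464 = -7*1/225*464 = -7/225*464 = -3248/225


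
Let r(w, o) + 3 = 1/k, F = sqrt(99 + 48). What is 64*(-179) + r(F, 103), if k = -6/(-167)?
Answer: -68587/6 ≈ -11431.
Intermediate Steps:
F = 7*sqrt(3) (F = sqrt(147) = 7*sqrt(3) ≈ 12.124)
k = 6/167 (k = -6*(-1/167) = 6/167 ≈ 0.035928)
r(w, o) = 149/6 (r(w, o) = -3 + 1/(6/167) = -3 + 167/6 = 149/6)
64*(-179) + r(F, 103) = 64*(-179) + 149/6 = -11456 + 149/6 = -68587/6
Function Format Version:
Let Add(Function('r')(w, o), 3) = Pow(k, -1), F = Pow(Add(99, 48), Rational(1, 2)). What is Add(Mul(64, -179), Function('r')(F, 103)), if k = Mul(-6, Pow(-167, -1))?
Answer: Rational(-68587, 6) ≈ -11431.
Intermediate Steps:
F = Mul(7, Pow(3, Rational(1, 2))) (F = Pow(147, Rational(1, 2)) = Mul(7, Pow(3, Rational(1, 2))) ≈ 12.124)
k = Rational(6, 167) (k = Mul(-6, Rational(-1, 167)) = Rational(6, 167) ≈ 0.035928)
Function('r')(w, o) = Rational(149, 6) (Function('r')(w, o) = Add(-3, Pow(Rational(6, 167), -1)) = Add(-3, Rational(167, 6)) = Rational(149, 6))
Add(Mul(64, -179), Function('r')(F, 103)) = Add(Mul(64, -179), Rational(149, 6)) = Add(-11456, Rational(149, 6)) = Rational(-68587, 6)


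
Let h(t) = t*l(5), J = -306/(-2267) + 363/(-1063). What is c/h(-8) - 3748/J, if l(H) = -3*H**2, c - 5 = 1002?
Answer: 1806568863767/99528600 ≈ 18151.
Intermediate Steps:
c = 1007 (c = 5 + 1002 = 1007)
J = -497643/2409821 (J = -306*(-1/2267) + 363*(-1/1063) = 306/2267 - 363/1063 = -497643/2409821 ≈ -0.20651)
h(t) = -75*t (h(t) = t*(-3*5**2) = t*(-3*25) = t*(-75) = -75*t)
c/h(-8) - 3748/J = 1007/((-75*(-8))) - 3748/(-497643/2409821) = 1007/600 - 3748*(-2409821/497643) = 1007*(1/600) + 9032009108/497643 = 1007/600 + 9032009108/497643 = 1806568863767/99528600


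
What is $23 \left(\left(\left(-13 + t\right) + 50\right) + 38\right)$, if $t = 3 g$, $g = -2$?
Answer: $1587$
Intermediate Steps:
$t = -6$ ($t = 3 \left(-2\right) = -6$)
$23 \left(\left(\left(-13 + t\right) + 50\right) + 38\right) = 23 \left(\left(\left(-13 - 6\right) + 50\right) + 38\right) = 23 \left(\left(-19 + 50\right) + 38\right) = 23 \left(31 + 38\right) = 23 \cdot 69 = 1587$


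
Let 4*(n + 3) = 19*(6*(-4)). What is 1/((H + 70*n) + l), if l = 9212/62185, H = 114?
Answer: -62185/502196848 ≈ -0.00012383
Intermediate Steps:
n = -117 (n = -3 + (19*(6*(-4)))/4 = -3 + (19*(-24))/4 = -3 + (¼)*(-456) = -3 - 114 = -117)
l = 9212/62185 (l = 9212*(1/62185) = 9212/62185 ≈ 0.14814)
1/((H + 70*n) + l) = 1/((114 + 70*(-117)) + 9212/62185) = 1/((114 - 8190) + 9212/62185) = 1/(-8076 + 9212/62185) = 1/(-502196848/62185) = -62185/502196848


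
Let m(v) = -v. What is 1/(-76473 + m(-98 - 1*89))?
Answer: -1/76286 ≈ -1.3109e-5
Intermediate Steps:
1/(-76473 + m(-98 - 1*89)) = 1/(-76473 - (-98 - 1*89)) = 1/(-76473 - (-98 - 89)) = 1/(-76473 - 1*(-187)) = 1/(-76473 + 187) = 1/(-76286) = -1/76286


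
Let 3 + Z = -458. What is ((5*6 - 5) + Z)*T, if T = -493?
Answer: 214948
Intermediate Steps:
Z = -461 (Z = -3 - 458 = -461)
((5*6 - 5) + Z)*T = ((5*6 - 5) - 461)*(-493) = ((30 - 5) - 461)*(-493) = (25 - 461)*(-493) = -436*(-493) = 214948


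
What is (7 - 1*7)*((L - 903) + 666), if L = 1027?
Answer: 0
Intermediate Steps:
(7 - 1*7)*((L - 903) + 666) = (7 - 1*7)*((1027 - 903) + 666) = (7 - 7)*(124 + 666) = 0*790 = 0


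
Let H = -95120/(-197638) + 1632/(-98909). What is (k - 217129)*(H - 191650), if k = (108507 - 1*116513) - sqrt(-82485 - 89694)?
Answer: 421722772275441291930/9774088471 + 5619598537883154*I*sqrt(19131)/9774088471 ≈ 4.3147e+10 + 7.9524e+7*I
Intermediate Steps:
H = 4542839432/9774088471 (H = -95120*(-1/197638) + 1632*(-1/98909) = 47560/98819 - 1632/98909 = 4542839432/9774088471 ≈ 0.46478)
k = -8006 - 3*I*sqrt(19131) (k = (108507 - 116513) - sqrt(-172179) = -8006 - 3*I*sqrt(19131) ≈ -8006.0 - 414.94*I)
(k - 217129)*(H - 191650) = ((-8006 - 3*I*sqrt(19131)) - 217129)*(4542839432/9774088471 - 191650) = (-225135 - 3*I*sqrt(19131))*(-1873199512627718/9774088471) = 421722772275441291930/9774088471 + 5619598537883154*I*sqrt(19131)/9774088471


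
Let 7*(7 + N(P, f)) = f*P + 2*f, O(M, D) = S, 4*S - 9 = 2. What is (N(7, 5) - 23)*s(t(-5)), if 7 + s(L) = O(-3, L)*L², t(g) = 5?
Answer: -40755/28 ≈ -1455.5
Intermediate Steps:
S = 11/4 (S = 9/4 + (¼)*2 = 9/4 + ½ = 11/4 ≈ 2.7500)
O(M, D) = 11/4
N(P, f) = -7 + 2*f/7 + P*f/7 (N(P, f) = -7 + (f*P + 2*f)/7 = -7 + (P*f + 2*f)/7 = -7 + (2*f + P*f)/7 = -7 + (2*f/7 + P*f/7) = -7 + 2*f/7 + P*f/7)
s(L) = -7 + 11*L²/4
(N(7, 5) - 23)*s(t(-5)) = ((-7 + (2/7)*5 + (⅐)*7*5) - 23)*(-7 + (11/4)*5²) = ((-7 + 10/7 + 5) - 23)*(-7 + (11/4)*25) = (-4/7 - 23)*(-7 + 275/4) = -165/7*247/4 = -40755/28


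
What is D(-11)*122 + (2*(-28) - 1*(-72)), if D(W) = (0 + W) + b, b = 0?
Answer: -1326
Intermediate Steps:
D(W) = W (D(W) = (0 + W) + 0 = W + 0 = W)
D(-11)*122 + (2*(-28) - 1*(-72)) = -11*122 + (2*(-28) - 1*(-72)) = -1342 + (-56 + 72) = -1342 + 16 = -1326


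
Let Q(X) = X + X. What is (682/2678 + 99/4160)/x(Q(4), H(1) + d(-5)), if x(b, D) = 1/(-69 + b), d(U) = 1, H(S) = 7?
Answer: -7278337/428480 ≈ -16.986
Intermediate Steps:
Q(X) = 2*X
(682/2678 + 99/4160)/x(Q(4), H(1) + d(-5)) = (682/2678 + 99/4160)/(1/(-69 + 2*4)) = (682*(1/2678) + 99*(1/4160))/(1/(-69 + 8)) = (341/1339 + 99/4160)/(1/(-61)) = 119317/(428480*(-1/61)) = (119317/428480)*(-61) = -7278337/428480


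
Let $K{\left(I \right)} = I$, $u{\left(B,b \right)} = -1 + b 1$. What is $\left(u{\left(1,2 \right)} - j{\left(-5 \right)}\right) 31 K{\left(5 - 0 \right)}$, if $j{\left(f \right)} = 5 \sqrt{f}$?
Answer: $155 - 775 i \sqrt{5} \approx 155.0 - 1733.0 i$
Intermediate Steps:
$u{\left(B,b \right)} = -1 + b$
$\left(u{\left(1,2 \right)} - j{\left(-5 \right)}\right) 31 K{\left(5 - 0 \right)} = \left(\left(-1 + 2\right) - 5 \sqrt{-5}\right) 31 \left(5 - 0\right) = \left(1 - 5 i \sqrt{5}\right) 31 \left(5 + 0\right) = \left(1 - 5 i \sqrt{5}\right) 31 \cdot 5 = \left(31 - 155 i \sqrt{5}\right) 5 = 155 - 775 i \sqrt{5}$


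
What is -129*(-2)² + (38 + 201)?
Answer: -277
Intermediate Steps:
-129*(-2)² + (38 + 201) = -129*4 + 239 = -516 + 239 = -277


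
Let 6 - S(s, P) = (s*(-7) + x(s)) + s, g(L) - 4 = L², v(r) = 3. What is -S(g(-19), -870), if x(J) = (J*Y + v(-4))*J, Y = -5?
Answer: -667226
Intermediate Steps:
g(L) = 4 + L²
x(J) = J*(3 - 5*J) (x(J) = (J*(-5) + 3)*J = (-5*J + 3)*J = (3 - 5*J)*J = J*(3 - 5*J))
S(s, P) = 6 + 6*s - s*(3 - 5*s) (S(s, P) = 6 - ((s*(-7) + s*(3 - 5*s)) + s) = 6 - ((-7*s + s*(3 - 5*s)) + s) = 6 - (-6*s + s*(3 - 5*s)) = 6 + (6*s - s*(3 - 5*s)) = 6 + 6*s - s*(3 - 5*s))
-S(g(-19), -870) = -(6 + 3*(4 + (-19)²) + 5*(4 + (-19)²)²) = -(6 + 3*(4 + 361) + 5*(4 + 361)²) = -(6 + 3*365 + 5*365²) = -(6 + 1095 + 5*133225) = -(6 + 1095 + 666125) = -1*667226 = -667226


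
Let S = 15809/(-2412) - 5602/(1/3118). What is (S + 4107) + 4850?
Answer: -42108902357/2412 ≈ -1.7458e+7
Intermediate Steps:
S = -42130506641/2412 (S = 15809*(-1/2412) - 5602/1/3118 = -15809/2412 - 5602*3118 = -15809/2412 - 17467036 = -42130506641/2412 ≈ -1.7467e+7)
(S + 4107) + 4850 = (-42130506641/2412 + 4107) + 4850 = -42120600557/2412 + 4850 = -42108902357/2412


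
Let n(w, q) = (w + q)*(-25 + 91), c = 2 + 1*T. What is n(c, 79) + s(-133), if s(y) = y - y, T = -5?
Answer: 5016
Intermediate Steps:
s(y) = 0
c = -3 (c = 2 + 1*(-5) = 2 - 5 = -3)
n(w, q) = 66*q + 66*w (n(w, q) = (q + w)*66 = 66*q + 66*w)
n(c, 79) + s(-133) = (66*79 + 66*(-3)) + 0 = (5214 - 198) + 0 = 5016 + 0 = 5016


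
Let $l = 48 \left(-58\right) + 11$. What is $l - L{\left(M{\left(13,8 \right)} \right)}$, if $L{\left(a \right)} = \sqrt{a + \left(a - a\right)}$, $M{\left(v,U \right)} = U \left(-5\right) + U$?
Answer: $-2773 - 4 i \sqrt{2} \approx -2773.0 - 5.6569 i$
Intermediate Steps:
$M{\left(v,U \right)} = - 4 U$ ($M{\left(v,U \right)} = - 5 U + U = - 4 U$)
$L{\left(a \right)} = \sqrt{a}$ ($L{\left(a \right)} = \sqrt{a + 0} = \sqrt{a}$)
$l = -2773$ ($l = -2784 + 11 = -2773$)
$l - L{\left(M{\left(13,8 \right)} \right)} = -2773 - \sqrt{\left(-4\right) 8} = -2773 - \sqrt{-32} = -2773 - 4 i \sqrt{2}$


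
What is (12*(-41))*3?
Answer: -1476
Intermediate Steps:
(12*(-41))*3 = -492*3 = -1476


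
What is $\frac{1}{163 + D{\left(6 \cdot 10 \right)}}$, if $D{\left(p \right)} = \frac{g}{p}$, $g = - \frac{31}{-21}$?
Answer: $\frac{1260}{205411} \approx 0.006134$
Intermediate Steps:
$g = \frac{31}{21}$ ($g = \left(-31\right) \left(- \frac{1}{21}\right) = \frac{31}{21} \approx 1.4762$)
$D{\left(p \right)} = \frac{31}{21 p}$
$\frac{1}{163 + D{\left(6 \cdot 10 \right)}} = \frac{1}{163 + \frac{31}{21 \cdot 6 \cdot 10}} = \frac{1}{163 + \frac{31}{21 \cdot 60}} = \frac{1}{163 + \frac{31}{21} \cdot \frac{1}{60}} = \frac{1}{163 + \frac{31}{1260}} = \frac{1}{\frac{205411}{1260}} = \frac{1260}{205411}$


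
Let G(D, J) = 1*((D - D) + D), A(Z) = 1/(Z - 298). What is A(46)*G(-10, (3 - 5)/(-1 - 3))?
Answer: 5/126 ≈ 0.039683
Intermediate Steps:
A(Z) = 1/(-298 + Z)
G(D, J) = D (G(D, J) = 1*(0 + D) = 1*D = D)
A(46)*G(-10, (3 - 5)/(-1 - 3)) = -10/(-298 + 46) = -10/(-252) = -1/252*(-10) = 5/126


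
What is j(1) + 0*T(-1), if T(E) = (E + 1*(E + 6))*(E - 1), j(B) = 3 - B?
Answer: 2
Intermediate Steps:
T(E) = (-1 + E)*(6 + 2*E) (T(E) = (E + 1*(6 + E))*(-1 + E) = (E + (6 + E))*(-1 + E) = (6 + 2*E)*(-1 + E) = (-1 + E)*(6 + 2*E))
j(1) + 0*T(-1) = (3 - 1*1) + 0*(-6 + 2*(-1)**2 + 4*(-1)) = (3 - 1) + 0*(-6 + 2*1 - 4) = 2 + 0*(-6 + 2 - 4) = 2 + 0*(-8) = 2 + 0 = 2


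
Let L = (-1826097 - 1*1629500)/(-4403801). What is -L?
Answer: -3455597/4403801 ≈ -0.78469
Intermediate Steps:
L = 3455597/4403801 (L = (-1826097 - 1629500)*(-1/4403801) = -3455597*(-1/4403801) = 3455597/4403801 ≈ 0.78469)
-L = -1*3455597/4403801 = -3455597/4403801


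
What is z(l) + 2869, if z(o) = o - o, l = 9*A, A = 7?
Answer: 2869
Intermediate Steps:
l = 63 (l = 9*7 = 63)
z(o) = 0
z(l) + 2869 = 0 + 2869 = 2869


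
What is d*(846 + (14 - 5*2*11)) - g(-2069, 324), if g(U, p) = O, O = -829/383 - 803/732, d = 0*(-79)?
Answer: 914377/280356 ≈ 3.2615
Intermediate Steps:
d = 0
O = -914377/280356 (O = -829*1/383 - 803*1/732 = -829/383 - 803/732 = -914377/280356 ≈ -3.2615)
g(U, p) = -914377/280356
d*(846 + (14 - 5*2*11)) - g(-2069, 324) = 0*(846 + (14 - 5*2*11)) - 1*(-914377/280356) = 0*(846 + (14 - 10*11)) + 914377/280356 = 0*(846 + (14 - 110)) + 914377/280356 = 0*(846 - 96) + 914377/280356 = 0*750 + 914377/280356 = 0 + 914377/280356 = 914377/280356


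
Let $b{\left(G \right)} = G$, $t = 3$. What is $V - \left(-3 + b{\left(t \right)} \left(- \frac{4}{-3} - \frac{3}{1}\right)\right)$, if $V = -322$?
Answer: $-314$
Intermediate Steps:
$V - \left(-3 + b{\left(t \right)} \left(- \frac{4}{-3} - \frac{3}{1}\right)\right) = -322 - \left(-3 + 3 \left(- \frac{4}{-3} - \frac{3}{1}\right)\right) = -322 - \left(-3 + 3 \left(\left(-4\right) \left(- \frac{1}{3}\right) - 3\right)\right) = -322 - \left(-3 + 3 \left(\frac{4}{3} - 3\right)\right) = -322 - \left(-3 + 3 \left(- \frac{5}{3}\right)\right) = -322 - \left(-3 - 5\right) = -322 - -8 = -322 + 8 = -314$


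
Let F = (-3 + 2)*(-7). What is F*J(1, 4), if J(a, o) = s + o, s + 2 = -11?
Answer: -63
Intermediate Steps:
s = -13 (s = -2 - 11 = -13)
J(a, o) = -13 + o
F = 7 (F = -1*(-7) = 7)
F*J(1, 4) = 7*(-13 + 4) = 7*(-9) = -63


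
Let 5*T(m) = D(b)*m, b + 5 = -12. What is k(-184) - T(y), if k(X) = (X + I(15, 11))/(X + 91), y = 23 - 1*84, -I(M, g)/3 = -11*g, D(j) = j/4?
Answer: -100021/1860 ≈ -53.775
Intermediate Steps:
b = -17 (b = -5 - 12 = -17)
D(j) = j/4 (D(j) = j*(¼) = j/4)
I(M, g) = 33*g (I(M, g) = -(-33)*g = 33*g)
y = -61 (y = 23 - 84 = -61)
T(m) = -17*m/20 (T(m) = (((¼)*(-17))*m)/5 = (-17*m/4)/5 = -17*m/20)
k(X) = (363 + X)/(91 + X) (k(X) = (X + 33*11)/(X + 91) = (X + 363)/(91 + X) = (363 + X)/(91 + X))
k(-184) - T(y) = (363 - 184)/(91 - 184) - (-17)*(-61)/20 = 179/(-93) - 1*1037/20 = -1/93*179 - 1037/20 = -179/93 - 1037/20 = -100021/1860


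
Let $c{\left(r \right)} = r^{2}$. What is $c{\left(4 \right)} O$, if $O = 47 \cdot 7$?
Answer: $5264$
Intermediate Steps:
$O = 329$
$c{\left(4 \right)} O = 4^{2} \cdot 329 = 16 \cdot 329 = 5264$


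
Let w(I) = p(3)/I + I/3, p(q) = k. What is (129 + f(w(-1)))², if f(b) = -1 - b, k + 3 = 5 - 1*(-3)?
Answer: 160000/9 ≈ 17778.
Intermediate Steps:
k = 5 (k = -3 + (5 - 1*(-3)) = -3 + (5 + 3) = -3 + 8 = 5)
p(q) = 5
w(I) = 5/I + I/3
(129 + f(w(-1)))² = (129 + (-1 - (5/(-1) + (⅓)*(-1))))² = (129 + (-1 - (5*(-1) - ⅓)))² = (129 + (-1 - (-5 - ⅓)))² = (129 + (-1 - 1*(-16/3)))² = (129 + (-1 + 16/3))² = (129 + 13/3)² = (400/3)² = 160000/9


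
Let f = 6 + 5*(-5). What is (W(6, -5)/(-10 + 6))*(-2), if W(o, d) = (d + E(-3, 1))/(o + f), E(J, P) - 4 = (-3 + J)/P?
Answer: 7/26 ≈ 0.26923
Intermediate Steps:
E(J, P) = 4 + (-3 + J)/P
f = -19 (f = 6 - 25 = -19)
W(o, d) = (-2 + d)/(-19 + o) (W(o, d) = (d + (-3 - 3 + 4*1)/1)/(o - 19) = (d + 1*(-3 - 3 + 4))/(-19 + o) = (d + 1*(-2))/(-19 + o) = (d - 2)/(-19 + o) = (-2 + d)/(-19 + o))
(W(6, -5)/(-10 + 6))*(-2) = (((-2 - 5)/(-19 + 6))/(-10 + 6))*(-2) = ((-7/(-13))/(-4))*(-2) = (-1/13*(-7)*(-¼))*(-2) = ((7/13)*(-¼))*(-2) = -7/52*(-2) = 7/26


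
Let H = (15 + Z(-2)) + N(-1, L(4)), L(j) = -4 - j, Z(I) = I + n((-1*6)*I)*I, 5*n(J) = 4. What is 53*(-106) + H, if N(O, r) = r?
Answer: -28073/5 ≈ -5614.6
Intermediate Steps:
n(J) = ⅘ (n(J) = (⅕)*4 = ⅘)
Z(I) = 9*I/5 (Z(I) = I + 4*I/5 = 9*I/5)
H = 17/5 (H = (15 + (9/5)*(-2)) + (-4 - 1*4) = (15 - 18/5) + (-4 - 4) = 57/5 - 8 = 17/5 ≈ 3.4000)
53*(-106) + H = 53*(-106) + 17/5 = -5618 + 17/5 = -28073/5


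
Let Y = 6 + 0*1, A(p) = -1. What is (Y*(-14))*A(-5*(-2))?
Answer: 84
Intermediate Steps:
Y = 6 (Y = 6 + 0 = 6)
(Y*(-14))*A(-5*(-2)) = (6*(-14))*(-1) = -84*(-1) = 84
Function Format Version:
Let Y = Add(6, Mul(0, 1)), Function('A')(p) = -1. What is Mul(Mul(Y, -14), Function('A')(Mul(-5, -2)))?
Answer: 84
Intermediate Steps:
Y = 6 (Y = Add(6, 0) = 6)
Mul(Mul(Y, -14), Function('A')(Mul(-5, -2))) = Mul(Mul(6, -14), -1) = Mul(-84, -1) = 84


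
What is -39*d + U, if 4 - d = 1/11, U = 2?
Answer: -1655/11 ≈ -150.45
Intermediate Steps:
d = 43/11 (d = 4 - 1/11 = 43/11 ≈ 3.9091)
-39*d + U = -39*43/11 + 2 = -1677/11 + 2 = -1655/11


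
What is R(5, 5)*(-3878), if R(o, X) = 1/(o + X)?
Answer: -1939/5 ≈ -387.80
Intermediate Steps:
R(o, X) = 1/(X + o)
R(5, 5)*(-3878) = -3878/(5 + 5) = -3878/10 = (⅒)*(-3878) = -1939/5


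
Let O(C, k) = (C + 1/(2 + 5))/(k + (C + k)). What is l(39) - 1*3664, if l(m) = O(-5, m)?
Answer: -1872338/511 ≈ -3664.1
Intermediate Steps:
O(C, k) = (⅐ + C)/(C + 2*k) (O(C, k) = (C + 1/7)/(C + 2*k) = (C + ⅐)/(C + 2*k) = (⅐ + C)/(C + 2*k))
l(m) = -34/(7*(-5 + 2*m)) (l(m) = (⅐ - 5)/(-5 + 2*m) = -34/7/(-5 + 2*m) = -34/(7*(-5 + 2*m)))
l(39) - 1*3664 = -34/(-35 + 14*39) - 1*3664 = -34/(-35 + 546) - 3664 = -34/511 - 3664 = -1872338/511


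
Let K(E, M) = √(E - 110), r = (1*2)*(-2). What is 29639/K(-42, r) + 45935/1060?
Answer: 9187/212 - 29639*I*√38/76 ≈ 43.335 - 2404.0*I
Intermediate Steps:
r = -4 (r = 2*(-2) = -4)
K(E, M) = √(-110 + E)
29639/K(-42, r) + 45935/1060 = 29639/(√(-110 - 42)) + 45935/1060 = 29639/(√(-152)) + 45935*(1/1060) = 29639/((2*I*√38)) + 9187/212 = 29639*(-I*√38/76) + 9187/212 = -29639*I*√38/76 + 9187/212 = 9187/212 - 29639*I*√38/76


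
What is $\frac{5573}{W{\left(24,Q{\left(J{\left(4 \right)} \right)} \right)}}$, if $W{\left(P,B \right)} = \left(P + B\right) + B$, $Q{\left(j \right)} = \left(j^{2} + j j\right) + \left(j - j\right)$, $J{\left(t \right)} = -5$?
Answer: $\frac{5573}{124} \approx 44.944$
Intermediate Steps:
$Q{\left(j \right)} = 2 j^{2}$ ($Q{\left(j \right)} = \left(j^{2} + j^{2}\right) + 0 = 2 j^{2} + 0 = 2 j^{2}$)
$W{\left(P,B \right)} = P + 2 B$ ($W{\left(P,B \right)} = \left(B + P\right) + B = P + 2 B$)
$\frac{5573}{W{\left(24,Q{\left(J{\left(4 \right)} \right)} \right)}} = \frac{5573}{24 + 2 \cdot 2 \left(-5\right)^{2}} = \frac{5573}{24 + 2 \cdot 2 \cdot 25} = \frac{5573}{24 + 2 \cdot 50} = \frac{5573}{24 + 100} = \frac{5573}{124}$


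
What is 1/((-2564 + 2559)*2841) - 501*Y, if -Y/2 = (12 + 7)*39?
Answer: 10546956809/14205 ≈ 7.4248e+5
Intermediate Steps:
Y = -1482 (Y = -2*(12 + 7)*39 = -38*39 = -2*741 = -1482)
1/((-2564 + 2559)*2841) - 501*Y = 1/((-2564 + 2559)*2841) - 501/(1/(-1482)) = (1/2841)/(-5) - 501/(-1/1482) = -⅕*1/2841 - 501*(-1482) = -1/14205 + 742482 = 10546956809/14205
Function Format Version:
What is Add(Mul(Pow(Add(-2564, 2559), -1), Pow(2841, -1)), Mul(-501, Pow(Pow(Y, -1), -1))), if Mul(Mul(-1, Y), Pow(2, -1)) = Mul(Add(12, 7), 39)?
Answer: Rational(10546956809, 14205) ≈ 7.4248e+5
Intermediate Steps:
Y = -1482 (Y = Mul(-2, Mul(Add(12, 7), 39)) = Mul(-2, Mul(19, 39)) = Mul(-2, 741) = -1482)
Add(Mul(Pow(Add(-2564, 2559), -1), Pow(2841, -1)), Mul(-501, Pow(Pow(Y, -1), -1))) = Add(Mul(Pow(Add(-2564, 2559), -1), Pow(2841, -1)), Mul(-501, Pow(Pow(-1482, -1), -1))) = Add(Mul(Pow(-5, -1), Rational(1, 2841)), Mul(-501, Pow(Rational(-1, 1482), -1))) = Add(Mul(Rational(-1, 5), Rational(1, 2841)), Mul(-501, -1482)) = Add(Rational(-1, 14205), 742482) = Rational(10546956809, 14205)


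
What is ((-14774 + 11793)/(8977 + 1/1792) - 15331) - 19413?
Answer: -50811327272/1462435 ≈ -34744.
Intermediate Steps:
((-14774 + 11793)/(8977 + 1/1792) - 15331) - 19413 = (-2981/(8977 + 1/1792) - 15331) - 19413 = (-2981/16086785/1792 - 15331) - 19413 = (-2981*1792/16086785 - 15331) - 19413 = (-485632/1462435 - 15331) - 19413 = -22421076617/1462435 - 19413 = -50811327272/1462435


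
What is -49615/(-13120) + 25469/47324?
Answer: 134106677/31044544 ≈ 4.3198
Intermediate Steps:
-49615/(-13120) + 25469/47324 = -49615*(-1/13120) + 25469*(1/47324) = 9923/2624 + 25469/47324 = 134106677/31044544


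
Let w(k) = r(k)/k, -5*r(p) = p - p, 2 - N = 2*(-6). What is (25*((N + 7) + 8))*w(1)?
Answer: 0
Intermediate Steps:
N = 14 (N = 2 - 2*(-6) = 2 - 1*(-12) = 2 + 12 = 14)
r(p) = 0 (r(p) = -(p - p)/5 = -⅕*0 = 0)
w(k) = 0 (w(k) = 0/k = 0)
(25*((N + 7) + 8))*w(1) = (25*((14 + 7) + 8))*0 = (25*(21 + 8))*0 = (25*29)*0 = 725*0 = 0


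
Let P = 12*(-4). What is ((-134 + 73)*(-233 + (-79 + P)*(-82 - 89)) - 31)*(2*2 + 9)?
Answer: -17037215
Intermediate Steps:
P = -48
((-134 + 73)*(-233 + (-79 + P)*(-82 - 89)) - 31)*(2*2 + 9) = ((-134 + 73)*(-233 + (-79 - 48)*(-82 - 89)) - 31)*(2*2 + 9) = (-61*(-233 - 127*(-171)) - 31)*(4 + 9) = (-61*(-233 + 21717) - 31)*13 = (-61*21484 - 31)*13 = (-1310524 - 31)*13 = -1310555*13 = -17037215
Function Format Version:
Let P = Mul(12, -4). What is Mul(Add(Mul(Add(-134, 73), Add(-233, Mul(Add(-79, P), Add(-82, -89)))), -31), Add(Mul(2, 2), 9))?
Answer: -17037215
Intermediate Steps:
P = -48
Mul(Add(Mul(Add(-134, 73), Add(-233, Mul(Add(-79, P), Add(-82, -89)))), -31), Add(Mul(2, 2), 9)) = Mul(Add(Mul(Add(-134, 73), Add(-233, Mul(Add(-79, -48), Add(-82, -89)))), -31), Add(Mul(2, 2), 9)) = Mul(Add(Mul(-61, Add(-233, Mul(-127, -171))), -31), Add(4, 9)) = Mul(Add(Mul(-61, Add(-233, 21717)), -31), 13) = Mul(Add(Mul(-61, 21484), -31), 13) = Mul(Add(-1310524, -31), 13) = Mul(-1310555, 13) = -17037215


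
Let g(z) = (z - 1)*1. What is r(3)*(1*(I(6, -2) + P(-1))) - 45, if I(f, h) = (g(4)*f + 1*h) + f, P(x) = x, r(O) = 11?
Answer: 186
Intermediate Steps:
g(z) = -1 + z (g(z) = (-1 + z)*1 = -1 + z)
I(f, h) = h + 4*f (I(f, h) = ((-1 + 4)*f + 1*h) + f = (3*f + h) + f = (h + 3*f) + f = h + 4*f)
r(3)*(1*(I(6, -2) + P(-1))) - 45 = 11*(1*((-2 + 4*6) - 1)) - 45 = 11*(1*((-2 + 24) - 1)) - 45 = 11*(1*(22 - 1)) - 45 = 11*(1*21) - 45 = 11*21 - 45 = 231 - 45 = 186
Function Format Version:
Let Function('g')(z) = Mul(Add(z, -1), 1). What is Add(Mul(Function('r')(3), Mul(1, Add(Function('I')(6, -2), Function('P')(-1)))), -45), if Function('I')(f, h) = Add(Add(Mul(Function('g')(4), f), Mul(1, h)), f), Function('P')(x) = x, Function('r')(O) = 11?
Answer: 186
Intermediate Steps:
Function('g')(z) = Add(-1, z) (Function('g')(z) = Mul(Add(-1, z), 1) = Add(-1, z))
Function('I')(f, h) = Add(h, Mul(4, f)) (Function('I')(f, h) = Add(Add(Mul(Add(-1, 4), f), Mul(1, h)), f) = Add(Add(Mul(3, f), h), f) = Add(Add(h, Mul(3, f)), f) = Add(h, Mul(4, f)))
Add(Mul(Function('r')(3), Mul(1, Add(Function('I')(6, -2), Function('P')(-1)))), -45) = Add(Mul(11, Mul(1, Add(Add(-2, Mul(4, 6)), -1))), -45) = Add(Mul(11, Mul(1, Add(Add(-2, 24), -1))), -45) = Add(Mul(11, Mul(1, Add(22, -1))), -45) = Add(Mul(11, Mul(1, 21)), -45) = Add(Mul(11, 21), -45) = Add(231, -45) = 186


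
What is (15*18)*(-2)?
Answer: -540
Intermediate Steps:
(15*18)*(-2) = 270*(-2) = -540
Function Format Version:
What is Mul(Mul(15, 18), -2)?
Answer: -540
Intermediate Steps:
Mul(Mul(15, 18), -2) = Mul(270, -2) = -540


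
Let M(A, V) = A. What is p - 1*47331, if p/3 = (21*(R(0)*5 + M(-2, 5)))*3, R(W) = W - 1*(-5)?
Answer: -42984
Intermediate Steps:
R(W) = 5 + W (R(W) = W + 5 = 5 + W)
p = 4347 (p = 3*((21*((5 + 0)*5 - 2))*3) = 3*((21*(5*5 - 2))*3) = 3*((21*(25 - 2))*3) = 3*((21*23)*3) = 3*(483*3) = 3*1449 = 4347)
p - 1*47331 = 4347 - 1*47331 = 4347 - 47331 = -42984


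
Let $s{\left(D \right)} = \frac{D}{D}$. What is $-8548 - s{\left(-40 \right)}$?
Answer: $-8549$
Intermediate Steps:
$s{\left(D \right)} = 1$
$-8548 - s{\left(-40 \right)} = -8548 - 1 = -8549$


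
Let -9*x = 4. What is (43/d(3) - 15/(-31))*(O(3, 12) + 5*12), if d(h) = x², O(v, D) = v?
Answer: 6817419/496 ≈ 13745.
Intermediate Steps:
x = -4/9 (x = -⅑*4 = -4/9 ≈ -0.44444)
d(h) = 16/81 (d(h) = (-4/9)² = 16/81)
(43/d(3) - 15/(-31))*(O(3, 12) + 5*12) = (43/(16/81) - 15/(-31))*(3 + 5*12) = (43*(81/16) - 15*(-1/31))*(3 + 60) = (3483/16 + 15/31)*63 = (108213/496)*63 = 6817419/496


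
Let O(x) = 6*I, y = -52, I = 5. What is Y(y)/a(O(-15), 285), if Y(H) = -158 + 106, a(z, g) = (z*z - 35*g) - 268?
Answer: 52/9343 ≈ 0.0055657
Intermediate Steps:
O(x) = 30 (O(x) = 6*5 = 30)
a(z, g) = -268 + z² - 35*g (a(z, g) = (z² - 35*g) - 268 = -268 + z² - 35*g)
Y(H) = -52
Y(y)/a(O(-15), 285) = -52/(-268 + 30² - 35*285) = -52/(-268 + 900 - 9975) = -52/(-9343) = -52*(-1/9343) = 52/9343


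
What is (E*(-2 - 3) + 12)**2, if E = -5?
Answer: 1369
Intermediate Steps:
(E*(-2 - 3) + 12)**2 = (-5*(-2 - 3) + 12)**2 = (-5*(-5) + 12)**2 = (25 + 12)**2 = 37**2 = 1369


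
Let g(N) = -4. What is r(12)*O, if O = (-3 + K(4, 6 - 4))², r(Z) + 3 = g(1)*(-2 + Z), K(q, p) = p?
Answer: -43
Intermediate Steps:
r(Z) = 5 - 4*Z (r(Z) = -3 - 4*(-2 + Z) = -3 + (8 - 4*Z) = 5 - 4*Z)
O = 1 (O = (-3 + (6 - 4))² = (-3 + 2)² = (-1)² = 1)
r(12)*O = (5 - 4*12)*1 = (5 - 48)*1 = -43*1 = -43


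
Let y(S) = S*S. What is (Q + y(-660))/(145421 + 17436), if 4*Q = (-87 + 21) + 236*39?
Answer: 875769/325714 ≈ 2.6888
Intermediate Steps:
y(S) = S²
Q = 4569/2 (Q = ((-87 + 21) + 236*39)/4 = (-66 + 9204)/4 = (¼)*9138 = 4569/2 ≈ 2284.5)
(Q + y(-660))/(145421 + 17436) = (4569/2 + (-660)²)/(145421 + 17436) = (4569/2 + 435600)/162857 = (875769/2)*(1/162857) = 875769/325714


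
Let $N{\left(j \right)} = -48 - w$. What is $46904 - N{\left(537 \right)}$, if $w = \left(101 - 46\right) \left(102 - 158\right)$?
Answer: $43872$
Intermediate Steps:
$w = -3080$ ($w = 55 \left(-56\right) = -3080$)
$N{\left(j \right)} = 3032$ ($N{\left(j \right)} = -48 - -3080 = -48 + 3080 = 3032$)
$46904 - N{\left(537 \right)} = 46904 - 3032 = 43872$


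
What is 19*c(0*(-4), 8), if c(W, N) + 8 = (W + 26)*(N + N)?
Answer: 7752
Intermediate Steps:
c(W, N) = -8 + 2*N*(26 + W) (c(W, N) = -8 + (W + 26)*(N + N) = -8 + (26 + W)*(2*N) = -8 + 2*N*(26 + W))
19*c(0*(-4), 8) = 19*(-8 + 52*8 + 2*8*(0*(-4))) = 19*(-8 + 416 + 2*8*0) = 19*(-8 + 416 + 0) = 19*408 = 7752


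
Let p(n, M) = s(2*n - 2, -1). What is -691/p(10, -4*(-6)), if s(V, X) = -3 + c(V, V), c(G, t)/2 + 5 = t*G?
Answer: -691/635 ≈ -1.0882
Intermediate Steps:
c(G, t) = -10 + 2*G*t (c(G, t) = -10 + 2*(t*G) = -10 + 2*(G*t) = -10 + 2*G*t)
s(V, X) = -13 + 2*V² (s(V, X) = -3 + (-10 + 2*V*V) = -3 + (-10 + 2*V²) = -13 + 2*V²)
p(n, M) = -13 + 2*(-2 + 2*n)² (p(n, M) = -13 + 2*(2*n - 2)² = -13 + 2*(-2 + 2*n)²)
-691/p(10, -4*(-6)) = -691/(-13 + 8*(-1 + 10)²) = -691/(-13 + 8*9²) = -691/(-13 + 8*81) = -691/(-13 + 648) = -691/635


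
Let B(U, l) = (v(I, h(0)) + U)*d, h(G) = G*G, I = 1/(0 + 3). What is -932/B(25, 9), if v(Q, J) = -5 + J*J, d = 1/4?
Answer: -932/5 ≈ -186.40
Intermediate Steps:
d = ¼ ≈ 0.25000
I = ⅓ (I = 1/3 = ⅓ ≈ 0.33333)
h(G) = G²
v(Q, J) = -5 + J²
B(U, l) = -5/4 + U/4 (B(U, l) = ((-5 + (0²)²) + U)*(¼) = ((-5 + 0²) + U)*(¼) = ((-5 + 0) + U)*(¼) = (-5 + U)*(¼) = -5/4 + U/4)
-932/B(25, 9) = -932/(-5/4 + (¼)*25) = -932/(-5/4 + 25/4) = -932/5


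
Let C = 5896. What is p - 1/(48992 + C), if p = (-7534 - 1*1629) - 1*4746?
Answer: -763437193/54888 ≈ -13909.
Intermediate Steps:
p = -13909 (p = (-7534 - 1629) - 4746 = -9163 - 4746 = -13909)
p - 1/(48992 + C) = -13909 - 1/(48992 + 5896) = -13909 - 1/54888 = -763437193/54888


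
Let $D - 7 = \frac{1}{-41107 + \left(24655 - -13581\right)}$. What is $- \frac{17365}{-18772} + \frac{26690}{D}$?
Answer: $\frac{1145534095}{300352} \approx 3814.0$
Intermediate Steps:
$D = \frac{20096}{2871}$ ($D = 7 + \frac{1}{-41107 + \left(24655 - -13581\right)} = 7 + \frac{1}{-41107 + \left(24655 + 13581\right)} = 7 + \frac{1}{-41107 + 38236} = 7 + \frac{1}{-2871} = 7 - \frac{1}{2871} = \frac{20096}{2871} \approx 6.9996$)
$- \frac{17365}{-18772} + \frac{26690}{D} = - \frac{17365}{-18772} + \frac{26690}{\frac{20096}{2871}} = \left(-17365\right) \left(- \frac{1}{18772}\right) + 26690 \cdot \frac{2871}{20096} = \frac{17365}{18772} + \frac{244035}{64} = \frac{1145534095}{300352}$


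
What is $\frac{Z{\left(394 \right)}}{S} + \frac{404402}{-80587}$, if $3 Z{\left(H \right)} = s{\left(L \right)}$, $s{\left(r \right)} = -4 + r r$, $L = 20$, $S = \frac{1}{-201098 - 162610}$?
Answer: $- \frac{3868938435074}{80587} \approx -4.8009 \cdot 10^{7}$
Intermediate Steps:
$S = - \frac{1}{363708}$ ($S = \frac{1}{-363708} = - \frac{1}{363708} \approx -2.7495 \cdot 10^{-6}$)
$s{\left(r \right)} = -4 + r^{2}$
$Z{\left(H \right)} = 132$ ($Z{\left(H \right)} = \frac{-4 + 20^{2}}{3} = \frac{-4 + 400}{3} = \frac{1}{3} \cdot 396 = 132$)
$\frac{Z{\left(394 \right)}}{S} + \frac{404402}{-80587} = \frac{132}{- \frac{1}{363708}} + \frac{404402}{-80587} = 132 \left(-363708\right) + 404402 \left(- \frac{1}{80587}\right) = -48009456 - \frac{404402}{80587} = - \frac{3868938435074}{80587}$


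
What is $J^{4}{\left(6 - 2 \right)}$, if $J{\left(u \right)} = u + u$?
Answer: $4096$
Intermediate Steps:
$J{\left(u \right)} = 2 u$
$J^{4}{\left(6 - 2 \right)} = \left(2 \left(6 - 2\right)\right)^{4} = \left(2 \cdot 4\right)^{4} = 8^{4} = 4096$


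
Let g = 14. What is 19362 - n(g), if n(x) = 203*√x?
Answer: 19362 - 203*√14 ≈ 18602.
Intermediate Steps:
19362 - n(g) = 19362 - 203*√14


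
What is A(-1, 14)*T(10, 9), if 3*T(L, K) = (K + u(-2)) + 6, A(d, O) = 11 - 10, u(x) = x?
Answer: 13/3 ≈ 4.3333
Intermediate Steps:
A(d, O) = 1
T(L, K) = 4/3 + K/3 (T(L, K) = ((K - 2) + 6)/3 = ((-2 + K) + 6)/3 = (4 + K)/3 = 4/3 + K/3)
A(-1, 14)*T(10, 9) = 1*(4/3 + (1/3)*9) = 1*(4/3 + 3) = 1*(13/3) = 13/3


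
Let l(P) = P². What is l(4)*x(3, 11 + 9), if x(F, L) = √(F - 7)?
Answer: 32*I ≈ 32.0*I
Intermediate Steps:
x(F, L) = √(-7 + F)
l(4)*x(3, 11 + 9) = 4²*√(-7 + 3) = 16*√(-4) = 16*(2*I) = 32*I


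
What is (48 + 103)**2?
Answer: 22801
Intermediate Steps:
(48 + 103)**2 = 151**2 = 22801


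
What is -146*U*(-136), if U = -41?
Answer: -814096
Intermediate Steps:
-146*U*(-136) = -146*(-41)*(-136) = 5986*(-136) = -814096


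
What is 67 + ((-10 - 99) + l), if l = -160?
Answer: -202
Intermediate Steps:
67 + ((-10 - 99) + l) = 67 + ((-10 - 99) - 160) = 67 + (-109 - 160) = 67 - 269 = -202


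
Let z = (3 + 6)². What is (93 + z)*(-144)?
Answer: -25056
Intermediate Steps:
z = 81 (z = 9² = 81)
(93 + z)*(-144) = (93 + 81)*(-144) = 174*(-144) = -25056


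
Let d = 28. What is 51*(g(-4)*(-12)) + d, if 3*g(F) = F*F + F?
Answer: -2420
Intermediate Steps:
g(F) = F/3 + F²/3 (g(F) = (F*F + F)/3 = (F² + F)/3 = (F + F²)/3 = F/3 + F²/3)
51*(g(-4)*(-12)) + d = 51*(((⅓)*(-4)*(1 - 4))*(-12)) + 28 = 51*(((⅓)*(-4)*(-3))*(-12)) + 28 = 51*(4*(-12)) + 28 = 51*(-48) + 28 = -2448 + 28 = -2420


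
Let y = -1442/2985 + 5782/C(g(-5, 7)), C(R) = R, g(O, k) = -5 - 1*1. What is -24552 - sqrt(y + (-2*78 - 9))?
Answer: -24552 - 4*I*sqrt(69867905)/995 ≈ -24552.0 - 33.603*I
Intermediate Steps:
g(O, k) = -6 (g(O, k) = -5 - 1 = -6)
y = -959329/995 (y = -1442/2985 + 5782/(-6) = -1442*1/2985 + 5782*(-1/6) = -1442/2985 - 2891/3 = -959329/995 ≈ -964.15)
-24552 - sqrt(y + (-2*78 - 9)) = -24552 - sqrt(-959329/995 + (-2*78 - 9)) = -24552 - sqrt(-959329/995 + (-156 - 9)) = -24552 - sqrt(-959329/995 - 165) = -24552 - sqrt(-1123504/995) = -24552 - 4*I*sqrt(69867905)/995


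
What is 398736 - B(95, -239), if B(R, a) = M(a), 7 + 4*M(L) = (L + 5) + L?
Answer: 398856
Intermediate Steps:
M(L) = -½ + L/2 (M(L) = -7/4 + ((L + 5) + L)/4 = -7/4 + ((5 + L) + L)/4 = -7/4 + (5 + 2*L)/4 = -7/4 + (5/4 + L/2) = -½ + L/2)
B(R, a) = -½ + a/2
398736 - B(95, -239) = 398736 - (-½ + (½)*(-239)) = 398736 - (-½ - 239/2) = 398736 - 1*(-120) = 398736 + 120 = 398856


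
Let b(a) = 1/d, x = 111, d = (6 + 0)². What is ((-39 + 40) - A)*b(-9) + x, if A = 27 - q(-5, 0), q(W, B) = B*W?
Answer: 1985/18 ≈ 110.28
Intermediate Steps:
d = 36 (d = 6² = 36)
A = 27 (A = 27 - 0*(-5) = 27 - 1*0 = 27 + 0 = 27)
b(a) = 1/36
((-39 + 40) - A)*b(-9) + x = ((-39 + 40) - 1*27)*(1/36) + 111 = (1 - 27)*(1/36) + 111 = -26*1/36 + 111 = -13/18 + 111 = 1985/18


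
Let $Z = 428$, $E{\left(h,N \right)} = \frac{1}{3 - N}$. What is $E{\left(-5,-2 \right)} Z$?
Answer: $\frac{428}{5} \approx 85.6$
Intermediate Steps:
$E{\left(-5,-2 \right)} Z = - \frac{1}{-3 - 2} \cdot 428 = - \frac{1}{-5} \cdot 428 = \left(-1\right) \left(- \frac{1}{5}\right) 428 = \frac{1}{5} \cdot 428 = \frac{428}{5}$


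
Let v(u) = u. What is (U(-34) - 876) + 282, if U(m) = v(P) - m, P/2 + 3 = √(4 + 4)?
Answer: -566 + 4*√2 ≈ -560.34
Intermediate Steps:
P = -6 + 4*√2 (P = -6 + 2*√(4 + 4) = -6 + 2*√8 = -6 + 2*(2*√2) = -6 + 4*√2 ≈ -0.34315)
U(m) = -6 - m + 4*√2 (U(m) = (-6 + 4*√2) - m = -6 - m + 4*√2)
(U(-34) - 876) + 282 = ((-6 - 1*(-34) + 4*√2) - 876) + 282 = ((-6 + 34 + 4*√2) - 876) + 282 = ((28 + 4*√2) - 876) + 282 = (-848 + 4*√2) + 282 = -566 + 4*√2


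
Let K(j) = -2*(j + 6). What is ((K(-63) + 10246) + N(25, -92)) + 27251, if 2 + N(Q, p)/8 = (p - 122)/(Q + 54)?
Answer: 2968293/79 ≈ 37573.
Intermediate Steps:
K(j) = -12 - 2*j (K(j) = -2*(6 + j) = -12 - 2*j)
N(Q, p) = -16 + 8*(-122 + p)/(54 + Q) (N(Q, p) = -16 + 8*((p - 122)/(Q + 54)) = -16 + 8*((-122 + p)/(54 + Q)) = -16 + 8*(-122 + p)/(54 + Q))
((K(-63) + 10246) + N(25, -92)) + 27251 = (((-12 - 2*(-63)) + 10246) + 8*(-230 - 92 - 2*25)/(54 + 25)) + 27251 = (((-12 + 126) + 10246) + 8*(-230 - 92 - 50)/79) + 27251 = ((114 + 10246) + 8*(1/79)*(-372)) + 27251 = (10360 - 2976/79) + 27251 = 815464/79 + 27251 = 2968293/79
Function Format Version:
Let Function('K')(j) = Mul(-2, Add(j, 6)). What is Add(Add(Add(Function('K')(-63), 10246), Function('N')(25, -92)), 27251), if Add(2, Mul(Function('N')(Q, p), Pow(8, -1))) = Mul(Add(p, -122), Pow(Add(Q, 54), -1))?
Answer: Rational(2968293, 79) ≈ 37573.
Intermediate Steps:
Function('K')(j) = Add(-12, Mul(-2, j)) (Function('K')(j) = Mul(-2, Add(6, j)) = Add(-12, Mul(-2, j)))
Function('N')(Q, p) = Add(-16, Mul(8, Pow(Add(54, Q), -1), Add(-122, p))) (Function('N')(Q, p) = Add(-16, Mul(8, Mul(Add(p, -122), Pow(Add(Q, 54), -1)))) = Add(-16, Mul(8, Mul(Add(-122, p), Pow(Add(54, Q), -1)))) = Add(-16, Mul(8, Mul(Pow(Add(54, Q), -1), Add(-122, p)))) = Add(-16, Mul(8, Pow(Add(54, Q), -1), Add(-122, p))))
Add(Add(Add(Function('K')(-63), 10246), Function('N')(25, -92)), 27251) = Add(Add(Add(Add(-12, Mul(-2, -63)), 10246), Mul(8, Pow(Add(54, 25), -1), Add(-230, -92, Mul(-2, 25)))), 27251) = Add(Add(Add(Add(-12, 126), 10246), Mul(8, Pow(79, -1), Add(-230, -92, -50))), 27251) = Add(Add(Add(114, 10246), Mul(8, Rational(1, 79), -372)), 27251) = Add(Add(10360, Rational(-2976, 79)), 27251) = Add(Rational(815464, 79), 27251) = Rational(2968293, 79)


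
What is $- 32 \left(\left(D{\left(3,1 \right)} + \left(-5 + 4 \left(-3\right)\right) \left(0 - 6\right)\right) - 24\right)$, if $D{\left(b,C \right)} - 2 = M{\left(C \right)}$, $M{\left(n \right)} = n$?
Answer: $-2592$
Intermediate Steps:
$D{\left(b,C \right)} = 2 + C$
$- 32 \left(\left(D{\left(3,1 \right)} + \left(-5 + 4 \left(-3\right)\right) \left(0 - 6\right)\right) - 24\right) = - 32 \left(\left(\left(2 + 1\right) + \left(-5 + 4 \left(-3\right)\right) \left(0 - 6\right)\right) - 24\right) = - 32 \left(\left(3 + \left(-5 - 12\right) \left(0 - 6\right)\right) - 24\right) = - 32 \left(\left(3 - -102\right) - 24\right) = - 32 \left(\left(3 + 102\right) - 24\right) = - 32 \left(105 - 24\right) = \left(-32\right) 81 = -2592$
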